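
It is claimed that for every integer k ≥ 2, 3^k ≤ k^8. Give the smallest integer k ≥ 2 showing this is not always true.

A counterexample is any integer k ≥ 2 such that 3^k > k^8; we check each in order.
For k = 2, 3, 4, 5, …, 20, 21, 22 the conclusion holds.
k = 23: 3^k = 94143178827 and k^8 = 78310985281, so 94143178827 > 78310985281.

k = 23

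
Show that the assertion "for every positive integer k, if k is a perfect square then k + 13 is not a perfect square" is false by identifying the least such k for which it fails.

k = 36

A counterexample is any positive integer k such that k is a perfect square but k + 13 is a perfect square; we check each in order.
k = 1: 1 + 13 = 14, not a perfect square.
k = 4: 4 + 13 = 17, not a perfect square.
k = 9: 9 + 13 = 22, not a perfect square.
k = 16: 16 + 13 = 29, not a perfect square.
k = 25: 25 + 13 = 38, not a perfect square.
k = 36: 36 = 6² and 36 + 13 = 49 = 7².
Hence k = 36 is a counterexample.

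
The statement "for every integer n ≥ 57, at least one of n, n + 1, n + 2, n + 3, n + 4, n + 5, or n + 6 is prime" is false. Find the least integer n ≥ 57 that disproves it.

Check each integer n ≥ 57 in order until n, n + 1, n + 2, n + 3, n + 4, n + 5, n + 6 are all composite.
For n = 57, 58, 59, 60, …, 87, 88, 89 the conclusion holds.
n = 90: 90 = 2 × 45; 91 = 7 × 13; 92 = 2 × 46; 93 = 3 × 31; 94 = 2 × 47; 95 = 5 × 19; 96 = 2 × 48 — all composite.

n = 90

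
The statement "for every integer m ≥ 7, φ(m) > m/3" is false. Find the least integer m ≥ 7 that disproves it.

m = 12

m = 7: φ(7) = 6 and 7/3 = 7/3, so φ(7) > 7/3.
m = 8: φ(8) = 4 and 8/3 = 8/3, so φ(8) > 8/3.
m = 9: φ(9) = 6 and 9/3 = 3, so φ(9) > 9/3.
m = 10: φ(10) = 4 and 10/3 = 10/3, so φ(10) > 10/3.
m = 11: φ(11) = 10 and 11/3 = 11/3, so φ(11) > 11/3.
m = 12: φ(12) = 4 and 12/3 = 4, so φ(12) ≤ 12/3.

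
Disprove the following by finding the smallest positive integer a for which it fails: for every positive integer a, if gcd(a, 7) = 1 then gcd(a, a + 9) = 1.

A counterexample is any positive integer a such that gcd(a, 7) = 1 but gcd(a, a + 9) > 1; we check each in order.
For a = 1, 2 the conclusion holds.
a = 3: gcd(3, 12) = 3.
Thus a = 3 disproves the claim, and no smaller a works.

a = 3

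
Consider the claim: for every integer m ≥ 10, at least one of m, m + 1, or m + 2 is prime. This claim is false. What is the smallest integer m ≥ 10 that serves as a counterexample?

Check each integer m ≥ 10 in order until m, m + 1, m + 2 are all composite.
m = 10: 11 is prime.
m = 11: 11 is prime.
m = 12: 13 is prime.
m = 13: 13 is prime.
m = 14: 14 = 2 × 7; 15 = 3 × 5; 16 = 2 × 8 — all composite.
Thus m = 14 disproves the claim, and no smaller m works.

m = 14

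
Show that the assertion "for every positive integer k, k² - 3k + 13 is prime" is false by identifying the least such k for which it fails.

The first 11 eligible values, up to k = 11, all satisfy the conclusion.
k = 12: k² - 3k + 13 = 121 = 11 × 11, composite.
Hence k = 12 is a counterexample.

k = 12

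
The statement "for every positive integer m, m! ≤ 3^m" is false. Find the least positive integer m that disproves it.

m = 7

A counterexample is any positive integer m such that m! > 3^m; we check each in order.
For m = 1, 2, 3, 4, 5, 6 the conclusion holds.
m = 7: m! = 5040 and 3^m = 2187, so 5040 > 2187.
So m = 7 is the smallest counterexample.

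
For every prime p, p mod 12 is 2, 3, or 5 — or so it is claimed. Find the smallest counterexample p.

Check each prime p in order until the claim fails.
For p = 2, 3, 5 the conclusion holds.
p = 7: 7 mod 12 = 7 — not in {2, 3, 5}.
Hence p = 7 is a counterexample.

p = 7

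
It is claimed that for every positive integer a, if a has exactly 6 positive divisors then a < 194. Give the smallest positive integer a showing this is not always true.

A counterexample is any positive integer a such that a has exactly 6 positive divisors but the claim fails; we check each in order.
The first 27 eligible values, up to a = 188, all satisfy the conclusion.
a = 207: τ(207) = 6; 207 ≥ 194.
Hence a = 207 is a counterexample.

a = 207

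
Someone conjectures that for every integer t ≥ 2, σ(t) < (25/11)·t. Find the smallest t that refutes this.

The first 10 eligible values, up to t = 11, all satisfy the conclusion.
t = 12: σ(12) = 28; 28 ≥ 300/11.

t = 12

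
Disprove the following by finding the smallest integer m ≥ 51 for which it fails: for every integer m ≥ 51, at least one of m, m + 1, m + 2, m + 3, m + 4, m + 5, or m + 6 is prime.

m = 90

For m = 51, 52, 53, 54, …, 87, 88, 89 the conclusion holds.
m = 90: 90 = 2 × 45; 91 = 7 × 13; 92 = 2 × 46; 93 = 3 × 31; 94 = 2 × 47; 95 = 5 × 19; 96 = 2 × 48 — all composite.
So m = 90 is the smallest counterexample.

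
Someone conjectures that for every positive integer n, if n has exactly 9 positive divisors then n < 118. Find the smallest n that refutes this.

n = 196

A counterexample is any positive integer n such that n has exactly 9 positive divisors but the claim fails; we check each in order.
n = 36: τ(36) = 9; 36 < 118.
n = 100: τ(100) = 9; 100 < 118.
n = 196: τ(196) = 9; 196 ≥ 118.
Hence n = 196 is a counterexample.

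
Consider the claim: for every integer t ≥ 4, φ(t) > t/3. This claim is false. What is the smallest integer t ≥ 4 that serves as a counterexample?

t = 6

t = 4: φ(4) = 2 and 4/3 = 4/3, so φ(4) > 4/3.
t = 5: φ(5) = 4 and 5/3 = 5/3, so φ(5) > 5/3.
t = 6: φ(6) = 2 and 6/3 = 2, so φ(6) ≤ 6/3.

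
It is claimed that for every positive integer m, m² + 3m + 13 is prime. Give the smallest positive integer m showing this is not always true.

We need the least positive integer m for which m² + 3m + 13 is not prime.
The first 8 eligible values, up to m = 8, all satisfy the conclusion.
m = 9: m² + 3m + 13 = 121 = 11 × 11, composite.

m = 9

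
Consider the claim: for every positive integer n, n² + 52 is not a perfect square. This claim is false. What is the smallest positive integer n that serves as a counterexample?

n = 12

For n = 1, 2, 3, 4, …, 9, 10, 11 the conclusion holds.
n = 12: 12² + 52 = 196 = 14², a perfect square.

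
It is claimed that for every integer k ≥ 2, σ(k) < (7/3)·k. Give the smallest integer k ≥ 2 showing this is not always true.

k = 12

A counterexample is any integer k ≥ 2 such that the claim fails; we check each in order.
For k = 2, 3, 4, 5, 6, 7, 8, 9, 10, 11 the conclusion holds.
k = 12: σ(12) = 28; 28 ≥ 28.
Thus k = 12 disproves the claim, and no smaller k works.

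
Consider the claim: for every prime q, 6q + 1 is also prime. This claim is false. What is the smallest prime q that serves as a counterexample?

A counterexample is any prime q such that 6q + 1 is not prime; we check each in order.
The first 7 eligible values, up to q = 17, all satisfy the conclusion.
q = 19: 6q + 1 = 115 = 5 × 23, not prime.
So q = 19 is the smallest counterexample.

q = 19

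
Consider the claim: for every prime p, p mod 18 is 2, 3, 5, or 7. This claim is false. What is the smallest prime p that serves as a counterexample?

p = 11

A counterexample is any prime p such that the claim fails; we check each in order.
For p = 2, 3, 5, 7 the conclusion holds.
p = 11: 11 mod 18 = 11 — not in {2, 3, 5, 7}.
Thus p = 11 disproves the claim, and no smaller p works.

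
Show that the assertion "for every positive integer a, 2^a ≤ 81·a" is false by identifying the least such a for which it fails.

Check each positive integer a in order until 2^a > 81·a.
For a = 1, 2, 3, 4, 5, 6, 7, 8, 9 the conclusion holds.
a = 10: 2^a = 1024 and 81·a = 810, so 1024 > 810.

a = 10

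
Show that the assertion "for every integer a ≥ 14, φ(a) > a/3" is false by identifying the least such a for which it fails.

a = 18

The first 4 eligible values, up to a = 17, all satisfy the conclusion.
a = 18: φ(18) = 6 and 18/3 = 6, so φ(18) ≤ 18/3.
Thus a = 18 disproves the claim, and no smaller a works.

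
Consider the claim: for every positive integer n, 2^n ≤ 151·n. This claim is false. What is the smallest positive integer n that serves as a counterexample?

n = 11

For n = 1, 2, 3, 4, 5, 6, 7, 8, 9, 10 the conclusion holds.
n = 11: 2^n = 2048 and 151·n = 1661, so 2048 > 1661.
Thus n = 11 disproves the claim, and no smaller n works.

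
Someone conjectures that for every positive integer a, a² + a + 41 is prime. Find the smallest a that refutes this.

a = 40

Check each positive integer a in order until a² + a + 41 is not prime.
The first 39 eligible values, up to a = 39, all satisfy the conclusion.
a = 40: a² + a + 41 = 1681 = 41 × 41, composite.
Thus a = 40 disproves the claim, and no smaller a works.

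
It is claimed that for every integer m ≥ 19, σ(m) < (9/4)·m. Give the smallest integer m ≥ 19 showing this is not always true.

A counterexample is any integer m ≥ 19 such that the claim fails; we check each in order.
For m = 19, 20, 21, 22, 23 the conclusion holds.
m = 24: σ(24) = 60; 60 ≥ 54.

m = 24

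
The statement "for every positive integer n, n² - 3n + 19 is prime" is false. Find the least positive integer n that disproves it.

n = 18

We need the least positive integer n for which n² - 3n + 19 is not prime.
For n = 1, 2, 3, 4, …, 15, 16, 17 the conclusion holds.
n = 18: n² - 3n + 19 = 289 = 17 × 17, composite.
So n = 18 is the smallest counterexample.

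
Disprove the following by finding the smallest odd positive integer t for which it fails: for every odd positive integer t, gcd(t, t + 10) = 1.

t = 5

A counterexample is any odd positive integer t such that gcd(t, t + 10) > 1; we check each in order.
t = 1: gcd(1, 11) = 1.
t = 3: gcd(3, 13) = 1.
t = 5: gcd(5, 15) = 5.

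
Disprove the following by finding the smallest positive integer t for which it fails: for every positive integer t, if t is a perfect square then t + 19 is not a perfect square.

Check each positive integer t in order until t is a perfect square but t + 19 is a perfect square.
The first 8 eligible values, up to t = 64, all satisfy the conclusion.
t = 81: 81 = 9² and 81 + 19 = 100 = 10².

t = 81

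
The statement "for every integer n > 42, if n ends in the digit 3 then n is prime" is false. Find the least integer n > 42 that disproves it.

n = 43: 43 ends in 3 and is prime.
n = 53: 53 ends in 3 and is prime.
n = 63: 63 ends in 3; 63 = 3 × 21, composite.
Hence n = 63 is a counterexample.

n = 63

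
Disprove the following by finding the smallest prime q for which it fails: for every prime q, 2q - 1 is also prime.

q = 5

Check each prime q in order until 2q - 1 is not prime.
q = 2: 2q - 1 = 3, prime.
q = 3: 2q - 1 = 5, prime.
q = 5: 2q - 1 = 9 = 3 × 3, not prime.
Thus q = 5 disproves the claim, and no smaller q works.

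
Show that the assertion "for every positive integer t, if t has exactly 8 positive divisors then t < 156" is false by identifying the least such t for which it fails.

We need the least positive integer t for which t has exactly 8 positive divisors but the claim fails.
For t = 24, 30, 40, 42, …, 138, 152, 154 the conclusion holds.
t = 165: τ(165) = 8; 165 ≥ 156.
So t = 165 is the smallest counterexample.

t = 165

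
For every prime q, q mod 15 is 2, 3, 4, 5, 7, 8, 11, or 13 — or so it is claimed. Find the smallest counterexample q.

q = 29

A counterexample is any prime q such that the claim fails; we check each in order.
For q = 2, 3, 5, 7, 11, 13, 17, 19, 23 the conclusion holds.
q = 29: 29 mod 15 = 14 — not in {2, 3, 4, 5, 7, 8, 11, 13}.
Hence q = 29 is a counterexample.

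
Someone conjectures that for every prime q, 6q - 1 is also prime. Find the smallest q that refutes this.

q = 11

The first 4 eligible values, up to q = 7, all satisfy the conclusion.
q = 11: 6q - 1 = 65 = 5 × 13, not prime.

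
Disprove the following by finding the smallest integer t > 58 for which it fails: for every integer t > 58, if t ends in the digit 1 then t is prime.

We need the least integer t > 58 for which t ends in the digit 1 but t is not prime.
t = 61: 61 ends in 1 and is prime.
t = 71: 71 ends in 1 and is prime.
t = 81: 81 ends in 1; 81 = 3 × 27, composite.
So t = 81 is the smallest counterexample.

t = 81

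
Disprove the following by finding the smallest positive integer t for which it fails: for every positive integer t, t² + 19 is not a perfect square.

t = 9

Check each positive integer t in order until t² + 19 is a perfect square.
For t = 1, 2, 3, 4, 5, 6, 7, 8 the conclusion holds.
t = 9: 9² + 19 = 100 = 10², a perfect square.
So t = 9 is the smallest counterexample.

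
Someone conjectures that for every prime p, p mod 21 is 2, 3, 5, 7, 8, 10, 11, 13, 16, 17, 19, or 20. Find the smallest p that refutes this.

We need the least prime p for which the claim fails.
For p = 2, 3, 5, 7, …, 31, 37, 41 the conclusion holds.
p = 43: 43 mod 21 = 1 — not in {2, 3, 5, 7, 8, 10, 11, 13, 16, 17, 19, 20}.
Thus p = 43 disproves the claim, and no smaller p works.

p = 43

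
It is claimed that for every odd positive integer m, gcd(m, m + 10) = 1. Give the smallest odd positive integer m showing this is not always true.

m = 5

Check each odd positive integer m in order until gcd(m, m + 10) > 1.
For m = 1, 3 the conclusion holds.
m = 5: gcd(5, 15) = 5.
Thus m = 5 disproves the claim, and no smaller m works.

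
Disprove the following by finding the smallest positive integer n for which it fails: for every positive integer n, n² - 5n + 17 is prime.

n = 13

A counterexample is any positive integer n such that n² - 5n + 17 is not prime; we check each in order.
The first 12 eligible values, up to n = 12, all satisfy the conclusion.
n = 13: n² - 5n + 17 = 121 = 11 × 11, composite.
So n = 13 is the smallest counterexample.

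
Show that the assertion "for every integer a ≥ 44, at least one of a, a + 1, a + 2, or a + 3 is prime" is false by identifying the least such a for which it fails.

a = 48

Check each integer a ≥ 44 in order until a, a + 1, a + 2, a + 3 are all composite.
a = 44: 47 is prime.
a = 45: 47 is prime.
a = 46: 47 is prime.
a = 47: 47 is prime.
a = 48: 48 = 2 × 24; 49 = 7 × 7; 50 = 2 × 25; 51 = 3 × 17 — all composite.
Hence a = 48 is a counterexample.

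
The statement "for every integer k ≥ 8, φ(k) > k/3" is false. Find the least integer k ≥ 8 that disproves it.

We need the least integer k ≥ 8 for which the claim fails.
k = 8: φ(8) = 4 and 8/3 = 8/3, so φ(8) > 8/3.
k = 9: φ(9) = 6 and 9/3 = 3, so φ(9) > 9/3.
k = 10: φ(10) = 4 and 10/3 = 10/3, so φ(10) > 10/3.
k = 11: φ(11) = 10 and 11/3 = 11/3, so φ(11) > 11/3.
k = 12: φ(12) = 4 and 12/3 = 4, so φ(12) ≤ 12/3.

k = 12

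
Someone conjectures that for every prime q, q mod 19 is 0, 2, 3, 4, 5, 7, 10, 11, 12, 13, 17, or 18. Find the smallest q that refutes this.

A counterexample is any prime q such that the claim fails; we check each in order.
For q = 2, 3, 5, 7, …, 37, 41, 43 the conclusion holds.
q = 47: 47 mod 19 = 9 — not in {0, 2, 3, 4, 5, 7, 10, 11, 12, 13, 17, 18}.

q = 47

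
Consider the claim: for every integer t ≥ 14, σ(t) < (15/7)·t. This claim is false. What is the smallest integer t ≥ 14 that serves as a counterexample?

We need the least integer t ≥ 14 for which the claim fails.
For t = 14, 15, 16, 17 the conclusion holds.
t = 18: σ(18) = 39; 39 ≥ 270/7.
Hence t = 18 is a counterexample.

t = 18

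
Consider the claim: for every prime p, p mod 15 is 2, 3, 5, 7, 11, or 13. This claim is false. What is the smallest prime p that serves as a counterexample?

Check each prime p in order until the claim fails.
The first 7 eligible values, up to p = 17, all satisfy the conclusion.
p = 19: 19 mod 15 = 4 — not in {2, 3, 5, 7, 11, 13}.
Hence p = 19 is a counterexample.

p = 19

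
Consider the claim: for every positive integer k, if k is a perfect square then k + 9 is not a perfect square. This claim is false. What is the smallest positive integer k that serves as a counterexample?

k = 16

Check each positive integer k in order until k is a perfect square but k + 9 is a perfect square.
k = 1: 1 + 9 = 10, not a perfect square.
k = 4: 4 + 9 = 13, not a perfect square.
k = 9: 9 + 9 = 18, not a perfect square.
k = 16: 16 = 4² and 16 + 9 = 25 = 5².
Thus k = 16 disproves the claim, and no smaller k works.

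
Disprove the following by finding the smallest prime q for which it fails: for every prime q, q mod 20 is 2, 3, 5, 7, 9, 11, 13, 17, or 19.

We need the least prime q for which the claim fails.
The first 12 eligible values, up to q = 37, all satisfy the conclusion.
q = 41: 41 mod 20 = 1 — not in {2, 3, 5, 7, 9, 11, 13, 17, 19}.
Thus q = 41 disproves the claim, and no smaller q works.

q = 41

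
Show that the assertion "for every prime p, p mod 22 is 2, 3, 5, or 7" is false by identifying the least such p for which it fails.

Check each prime p in order until the claim fails.
For p = 2, 3, 5, 7 the conclusion holds.
p = 11: 11 mod 22 = 11 — not in {2, 3, 5, 7}.

p = 11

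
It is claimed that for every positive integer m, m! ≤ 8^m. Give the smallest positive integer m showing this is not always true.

Check each positive integer m in order until m! > 8^m.
For m = 1, 2, 3, 4, …, 17, 18, 19 the conclusion holds.
m = 20: m! = 2432902008176640000 and 8^m = 1152921504606846976, so 2432902008176640000 > 1152921504606846976.
Hence m = 20 is a counterexample.

m = 20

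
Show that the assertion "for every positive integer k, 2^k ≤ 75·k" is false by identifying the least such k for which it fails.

Check each positive integer k in order until 2^k > 75·k.
For k = 1, 2, 3, 4, 5, 6, 7, 8, 9 the conclusion holds.
k = 10: 2^k = 1024 and 75·k = 750, so 1024 > 750.
So k = 10 is the smallest counterexample.

k = 10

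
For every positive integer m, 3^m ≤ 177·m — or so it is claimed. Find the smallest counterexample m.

We need the least positive integer m for which 3^m > 177·m.
m = 1: 3^m = 3 and 177·m = 177, so 3 ≤ 177.
m = 2: 3^m = 9 and 177·m = 354, so 9 ≤ 354.
m = 3: 3^m = 27 and 177·m = 531, so 27 ≤ 531.
m = 4: 3^m = 81 and 177·m = 708, so 81 ≤ 708.
m = 5: 3^m = 243 and 177·m = 885, so 243 ≤ 885.
m = 6: 3^m = 729 and 177·m = 1062, so 729 ≤ 1062.
m = 7: 3^m = 2187 and 177·m = 1239, so 2187 > 1239.
So m = 7 is the smallest counterexample.

m = 7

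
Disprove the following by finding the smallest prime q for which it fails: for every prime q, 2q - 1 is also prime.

A counterexample is any prime q such that 2q - 1 is not prime; we check each in order.
q = 2: 2q - 1 = 3, prime.
q = 3: 2q - 1 = 5, prime.
q = 5: 2q - 1 = 9 = 3 × 3, not prime.
Hence q = 5 is a counterexample.

q = 5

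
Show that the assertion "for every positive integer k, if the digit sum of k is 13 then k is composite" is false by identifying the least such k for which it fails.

k = 67

A counterexample is any positive integer k such that the digit sum of k is 13 but k is prime; we check each in order.
k = 49: digit sum 13; 49 is composite.
k = 58: digit sum 13; 58 is composite.
k = 67: digit sum 13; 67 is prime, not composite.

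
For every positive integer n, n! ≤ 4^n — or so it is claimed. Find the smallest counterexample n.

For n = 1, 2, 3, 4, 5, 6, 7, 8 the conclusion holds.
n = 9: n! = 362880 and 4^n = 262144, so 362880 > 262144.

n = 9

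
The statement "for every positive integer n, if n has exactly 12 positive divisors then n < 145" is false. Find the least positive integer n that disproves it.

Check each positive integer n in order until n has exactly 12 positive divisors but the claim fails.
The first 9 eligible values, up to n = 140, all satisfy the conclusion.
n = 150: τ(150) = 12; 150 ≥ 145.

n = 150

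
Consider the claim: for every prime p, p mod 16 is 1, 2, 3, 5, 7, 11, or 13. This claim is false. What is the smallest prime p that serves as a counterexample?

A counterexample is any prime p such that the claim fails; we check each in order.
The first 10 eligible values, up to p = 29, all satisfy the conclusion.
p = 31: 31 mod 16 = 15 — not in {1, 2, 3, 5, 7, 11, 13}.
So p = 31 is the smallest counterexample.

p = 31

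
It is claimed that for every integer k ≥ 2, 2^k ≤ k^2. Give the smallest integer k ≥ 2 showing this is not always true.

k = 5

k = 2: 2^k = 4 and k^2 = 4, so 4 ≤ 4.
k = 3: 2^k = 8 and k^2 = 9, so 8 ≤ 9.
k = 4: 2^k = 16 and k^2 = 16, so 16 ≤ 16.
k = 5: 2^k = 32 and k^2 = 25, so 32 > 25.
Thus k = 5 disproves the claim, and no smaller k works.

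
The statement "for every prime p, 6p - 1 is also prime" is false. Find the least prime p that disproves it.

p = 11

Check each prime p in order until 6p - 1 is not prime.
For p = 2, 3, 5, 7 the conclusion holds.
p = 11: 6p - 1 = 65 = 5 × 13, not prime.
Thus p = 11 disproves the claim, and no smaller p works.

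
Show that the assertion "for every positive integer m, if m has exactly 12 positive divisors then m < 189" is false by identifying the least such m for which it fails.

m = 198

We need the least positive integer m for which m has exactly 12 positive divisors but the claim fails.
The first 12 eligible values, up to m = 160, all satisfy the conclusion.
m = 198: τ(198) = 12; 198 ≥ 189.
So m = 198 is the smallest counterexample.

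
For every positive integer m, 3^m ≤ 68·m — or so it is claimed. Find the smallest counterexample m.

We need the least positive integer m for which 3^m > 68·m.
m = 1: 3^m = 3 and 68·m = 68, so 3 ≤ 68.
m = 2: 3^m = 9 and 68·m = 136, so 9 ≤ 136.
m = 3: 3^m = 27 and 68·m = 204, so 27 ≤ 204.
m = 4: 3^m = 81 and 68·m = 272, so 81 ≤ 272.
m = 5: 3^m = 243 and 68·m = 340, so 243 ≤ 340.
m = 6: 3^m = 729 and 68·m = 408, so 729 > 408.
Hence m = 6 is a counterexample.

m = 6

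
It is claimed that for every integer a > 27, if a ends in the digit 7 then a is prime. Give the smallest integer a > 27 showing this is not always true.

a = 57

Check each integer a > 27 in order until a ends in the digit 7 but a is not prime.
a = 37: 37 ends in 7 and is prime.
a = 47: 47 ends in 7 and is prime.
a = 57: 57 ends in 7; 57 = 3 × 19, composite.
Hence a = 57 is a counterexample.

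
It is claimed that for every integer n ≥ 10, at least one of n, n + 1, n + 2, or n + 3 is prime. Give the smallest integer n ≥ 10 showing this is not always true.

n = 24

For n = 10, 11, 12, 13, …, 21, 22, 23 the conclusion holds.
n = 24: 24 = 2 × 12; 25 = 5 × 5; 26 = 2 × 13; 27 = 3 × 9 — all composite.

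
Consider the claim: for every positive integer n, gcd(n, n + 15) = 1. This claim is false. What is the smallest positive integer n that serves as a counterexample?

n = 3

Check each positive integer n in order until gcd(n, n + 15) > 1.
n = 1: gcd(1, 16) = 1.
n = 2: gcd(2, 17) = 1.
n = 3: gcd(3, 18) = 3.
Hence n = 3 is a counterexample.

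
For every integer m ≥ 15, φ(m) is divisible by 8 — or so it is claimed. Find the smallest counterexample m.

m = 18

A counterexample is any integer m ≥ 15 such that φ(m) is not divisible by 8; we check each in order.
For m = 15, 16, 17 the conclusion holds.
m = 18: φ(18) = 6; 6 mod 8 = 6.
Thus m = 18 disproves the claim, and no smaller m works.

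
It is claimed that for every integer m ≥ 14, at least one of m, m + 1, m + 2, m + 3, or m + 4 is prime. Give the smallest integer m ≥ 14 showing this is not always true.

m = 24

Check each integer m ≥ 14 in order until m, m + 1, m + 2, m + 3, m + 4 are all composite.
The first 10 eligible values, up to m = 23, all satisfy the conclusion.
m = 24: 24 = 2 × 12; 25 = 5 × 5; 26 = 2 × 13; 27 = 3 × 9; 28 = 2 × 14 — all composite.
Thus m = 24 disproves the claim, and no smaller m works.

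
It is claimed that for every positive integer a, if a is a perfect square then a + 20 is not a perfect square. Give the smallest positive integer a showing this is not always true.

Check each positive integer a in order until a is a perfect square but a + 20 is a perfect square.
For a = 1, 4, 9 the conclusion holds.
a = 16: 16 = 4² and 16 + 20 = 36 = 6².
Hence a = 16 is a counterexample.

a = 16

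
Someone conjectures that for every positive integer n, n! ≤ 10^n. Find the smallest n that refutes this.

The first 24 eligible values, up to n = 24, all satisfy the conclusion.
n = 25: n! = 15511210043330985984000000 and 10^n = 10000000000000000000000000, so 15511210043330985984000000 > 10000000000000000000000000.
Hence n = 25 is a counterexample.

n = 25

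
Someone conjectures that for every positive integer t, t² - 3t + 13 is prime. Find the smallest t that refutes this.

Check each positive integer t in order until t² - 3t + 13 is not prime.
The first 11 eligible values, up to t = 11, all satisfy the conclusion.
t = 12: t² - 3t + 13 = 121 = 11 × 11, composite.

t = 12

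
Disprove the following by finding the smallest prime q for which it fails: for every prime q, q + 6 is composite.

We need the least prime q for which q + 6 is prime.
For q = 2, 3 the conclusion holds.
q = 5: q + 6 = 11, prime — not composite.
Thus q = 5 disproves the claim, and no smaller q works.

q = 5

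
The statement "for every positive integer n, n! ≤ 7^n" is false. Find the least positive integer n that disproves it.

A counterexample is any positive integer n such that n! > 7^n; we check each in order.
For n = 1, 2, 3, 4, …, 14, 15, 16 the conclusion holds.
n = 17: n! = 355687428096000 and 7^n = 232630513987207, so 355687428096000 > 232630513987207.
Thus n = 17 disproves the claim, and no smaller n works.

n = 17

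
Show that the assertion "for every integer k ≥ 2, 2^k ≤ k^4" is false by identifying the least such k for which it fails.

We need the least integer k ≥ 2 for which 2^k > k^4.
For k = 2, 3, 4, 5, …, 14, 15, 16 the conclusion holds.
k = 17: 2^k = 131072 and k^4 = 83521, so 131072 > 83521.

k = 17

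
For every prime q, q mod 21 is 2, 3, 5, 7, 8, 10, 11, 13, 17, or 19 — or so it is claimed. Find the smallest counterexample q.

q = 37

A counterexample is any prime q such that the claim fails; we check each in order.
The first 11 eligible values, up to q = 31, all satisfy the conclusion.
q = 37: 37 mod 21 = 16 — not in {2, 3, 5, 7, 8, 10, 11, 13, 17, 19}.
So q = 37 is the smallest counterexample.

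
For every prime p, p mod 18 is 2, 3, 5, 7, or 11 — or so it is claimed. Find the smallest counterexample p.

p = 13

Check each prime p in order until the claim fails.
For p = 2, 3, 5, 7, 11 the conclusion holds.
p = 13: 13 mod 18 = 13 — not in {2, 3, 5, 7, 11}.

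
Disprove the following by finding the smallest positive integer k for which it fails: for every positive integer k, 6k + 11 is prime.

k = 4

A counterexample is any positive integer k such that 6k + 11 is not prime; we check each in order.
k = 1: 6k + 11 = 17, prime.
k = 2: 6k + 11 = 23, prime.
k = 3: 6k + 11 = 29, prime.
k = 4: 6k + 11 = 35 = 5 × 7, composite.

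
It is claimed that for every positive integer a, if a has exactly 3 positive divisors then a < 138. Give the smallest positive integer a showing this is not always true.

a = 169

Check each positive integer a in order until a has exactly 3 positive divisors but the claim fails.
The first 5 eligible values, up to a = 121, all satisfy the conclusion.
a = 169: τ(169) = 3; 169 ≥ 138.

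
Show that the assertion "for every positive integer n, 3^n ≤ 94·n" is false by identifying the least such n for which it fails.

n = 6

Check each positive integer n in order until 3^n > 94·n.
The first 5 eligible values, up to n = 5, all satisfy the conclusion.
n = 6: 3^n = 729 and 94·n = 564, so 729 > 564.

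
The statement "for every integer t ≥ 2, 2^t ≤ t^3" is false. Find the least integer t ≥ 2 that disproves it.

A counterexample is any integer t ≥ 2 such that 2^t > t^3; we check each in order.
The first 8 eligible values, up to t = 9, all satisfy the conclusion.
t = 10: 2^t = 1024 and t^3 = 1000, so 1024 > 1000.
So t = 10 is the smallest counterexample.

t = 10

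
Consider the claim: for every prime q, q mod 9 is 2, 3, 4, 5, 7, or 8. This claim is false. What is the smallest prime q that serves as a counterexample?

Check each prime q in order until the claim fails.
For q = 2, 3, 5, 7, 11, 13, 17 the conclusion holds.
q = 19: 19 mod 9 = 1 — not in {2, 3, 4, 5, 7, 8}.
Hence q = 19 is a counterexample.

q = 19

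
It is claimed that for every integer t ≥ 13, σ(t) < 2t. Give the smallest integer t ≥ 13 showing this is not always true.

The first 5 eligible values, up to t = 17, all satisfy the conclusion.
t = 18: σ(18) = 39; 39 ≥ 36.
Thus t = 18 disproves the claim, and no smaller t works.

t = 18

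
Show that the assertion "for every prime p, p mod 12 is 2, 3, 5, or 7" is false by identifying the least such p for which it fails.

The first 4 eligible values, up to p = 7, all satisfy the conclusion.
p = 11: 11 mod 12 = 11 — not in {2, 3, 5, 7}.

p = 11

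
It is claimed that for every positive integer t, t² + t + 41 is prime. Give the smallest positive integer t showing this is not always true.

t = 40

The first 39 eligible values, up to t = 39, all satisfy the conclusion.
t = 40: t² + t + 41 = 1681 = 41 × 41, composite.
Hence t = 40 is a counterexample.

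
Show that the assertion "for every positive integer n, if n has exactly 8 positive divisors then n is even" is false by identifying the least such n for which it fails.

n = 105

For n = 24, 30, 40, 42, …, 88, 102, 104 the conclusion holds.
n = 105: divisors of 105: 1, 3, 5, 7, 15, 21, 35, 105; 105 is odd.
So n = 105 is the smallest counterexample.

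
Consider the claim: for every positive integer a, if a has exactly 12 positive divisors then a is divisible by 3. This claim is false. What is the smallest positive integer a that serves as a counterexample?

a = 140

We need the least positive integer a for which a has exactly 12 positive divisors but a is not divisible by 3.
The first 8 eligible values, up to a = 132, all satisfy the conclusion.
a = 140: τ(140) = 12; 140 mod 3 = 2.
Hence a = 140 is a counterexample.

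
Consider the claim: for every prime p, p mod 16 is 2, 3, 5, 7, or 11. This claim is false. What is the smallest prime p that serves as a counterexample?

p = 13

Check each prime p in order until the claim fails.
For p = 2, 3, 5, 7, 11 the conclusion holds.
p = 13: 13 mod 16 = 13 — not in {2, 3, 5, 7, 11}.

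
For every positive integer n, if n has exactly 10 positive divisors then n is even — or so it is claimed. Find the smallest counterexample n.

Check each positive integer n in order until n has exactly 10 positive divisors but n is odd.
For n = 48, 80, 112, 162, 176, 208, 272, 304, 368 the conclusion holds.
n = 405: divisors of 405: 10 divisors; 405 is odd.

n = 405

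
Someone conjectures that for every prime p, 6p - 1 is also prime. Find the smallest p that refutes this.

p = 11

We need the least prime p for which 6p - 1 is not prime.
The first 4 eligible values, up to p = 7, all satisfy the conclusion.
p = 11: 6p - 1 = 65 = 5 × 13, not prime.
Thus p = 11 disproves the claim, and no smaller p works.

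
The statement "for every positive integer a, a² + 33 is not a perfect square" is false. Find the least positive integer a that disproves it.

a = 4

We need the least positive integer a for which a² + 33 is a perfect square.
a = 1: 1² + 33 = 34, not a perfect square.
a = 2: 2² + 33 = 37, not a perfect square.
a = 3: 3² + 33 = 42, not a perfect square.
a = 4: 4² + 33 = 49 = 7², a perfect square.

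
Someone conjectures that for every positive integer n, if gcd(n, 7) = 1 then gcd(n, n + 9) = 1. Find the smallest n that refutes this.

A counterexample is any positive integer n such that gcd(n, 7) = 1 but gcd(n, n + 9) > 1; we check each in order.
For n = 1, 2 the conclusion holds.
n = 3: gcd(3, 12) = 3.

n = 3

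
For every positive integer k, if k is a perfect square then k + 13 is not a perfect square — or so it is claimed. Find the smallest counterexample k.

Check each positive integer k in order until k is a perfect square but k + 13 is a perfect square.
k = 1: 1 + 13 = 14, not a perfect square.
k = 4: 4 + 13 = 17, not a perfect square.
k = 9: 9 + 13 = 22, not a perfect square.
k = 16: 16 + 13 = 29, not a perfect square.
k = 25: 25 + 13 = 38, not a perfect square.
k = 36: 36 = 6² and 36 + 13 = 49 = 7².

k = 36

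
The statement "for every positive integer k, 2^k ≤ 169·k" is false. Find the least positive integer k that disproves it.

We need the least positive integer k for which 2^k > 169·k.
For k = 1, 2, 3, 4, 5, 6, 7, 8, 9, 10 the conclusion holds.
k = 11: 2^k = 2048 and 169·k = 1859, so 2048 > 1859.
Thus k = 11 disproves the claim, and no smaller k works.

k = 11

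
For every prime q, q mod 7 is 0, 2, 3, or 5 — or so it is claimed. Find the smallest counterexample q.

q = 11

q = 2: 2 mod 7 = 2.
q = 3: 3 mod 7 = 3.
q = 5: 5 mod 7 = 5.
q = 7: 7 mod 7 = 0.
q = 11: 11 mod 7 = 4 — not in {0, 2, 3, 5}.
So q = 11 is the smallest counterexample.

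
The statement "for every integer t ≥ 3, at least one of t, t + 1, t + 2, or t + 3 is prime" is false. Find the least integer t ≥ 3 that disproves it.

t = 24

The first 21 eligible values, up to t = 23, all satisfy the conclusion.
t = 24: 24 = 2 × 12; 25 = 5 × 5; 26 = 2 × 13; 27 = 3 × 9 — all composite.
So t = 24 is the smallest counterexample.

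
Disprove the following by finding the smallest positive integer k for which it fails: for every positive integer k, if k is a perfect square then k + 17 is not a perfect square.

k = 64

A counterexample is any positive integer k such that k is a perfect square but k + 17 is a perfect square; we check each in order.
For k = 1, 4, 9, 16, 25, 36, 49 the conclusion holds.
k = 64: 64 = 8² and 64 + 17 = 81 = 9².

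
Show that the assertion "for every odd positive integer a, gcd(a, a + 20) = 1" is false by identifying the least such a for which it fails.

a = 1: gcd(1, 21) = 1.
a = 3: gcd(3, 23) = 1.
a = 5: gcd(5, 25) = 5.
So a = 5 is the smallest counterexample.

a = 5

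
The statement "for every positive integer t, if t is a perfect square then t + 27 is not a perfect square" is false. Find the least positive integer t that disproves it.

t = 9

Check each positive integer t in order until t is a perfect square but t + 27 is a perfect square.
t = 1: 1 + 27 = 28, not a perfect square.
t = 4: 4 + 27 = 31, not a perfect square.
t = 9: 9 = 3² and 9 + 27 = 36 = 6².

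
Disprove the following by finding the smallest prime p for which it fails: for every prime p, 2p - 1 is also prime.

p = 5

p = 2: 2p - 1 = 3, prime.
p = 3: 2p - 1 = 5, prime.
p = 5: 2p - 1 = 9 = 3 × 3, not prime.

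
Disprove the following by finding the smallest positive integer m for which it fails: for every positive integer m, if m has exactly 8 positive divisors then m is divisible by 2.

Check each positive integer m in order until m has exactly 8 positive divisors but m is not divisible by 2.
The first 12 eligible values, up to m = 104, all satisfy the conclusion.
m = 105: τ(105) = 8; 105 mod 2 = 1.

m = 105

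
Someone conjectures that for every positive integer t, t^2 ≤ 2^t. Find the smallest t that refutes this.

t = 3

Check each positive integer t in order until t^2 > 2^t.
For t = 1, 2 the conclusion holds.
t = 3: t^2 = 9 and 2^t = 8, so 9 > 8.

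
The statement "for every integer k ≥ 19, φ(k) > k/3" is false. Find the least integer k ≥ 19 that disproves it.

The first 5 eligible values, up to k = 23, all satisfy the conclusion.
k = 24: φ(24) = 8 and 24/3 = 8, so φ(24) ≤ 24/3.

k = 24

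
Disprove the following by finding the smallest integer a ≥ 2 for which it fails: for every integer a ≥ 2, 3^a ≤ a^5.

a = 11

For a = 2, 3, 4, 5, 6, 7, 8, 9, 10 the conclusion holds.
a = 11: 3^a = 177147 and a^5 = 161051, so 177147 > 161051.
Thus a = 11 disproves the claim, and no smaller a works.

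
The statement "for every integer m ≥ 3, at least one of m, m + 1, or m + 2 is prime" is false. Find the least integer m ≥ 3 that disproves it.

m = 8

A counterexample is any integer m ≥ 3 such that m, m + 1, m + 2 are all composite; we check each in order.
m = 3: 3 is prime.
m = 4: 5 is prime.
m = 5: 5 is prime.
m = 6: 7 is prime.
m = 7: 7 is prime.
m = 8: 8 = 2 × 4; 9 = 3 × 3; 10 = 2 × 5 — all composite.
Thus m = 8 disproves the claim, and no smaller m works.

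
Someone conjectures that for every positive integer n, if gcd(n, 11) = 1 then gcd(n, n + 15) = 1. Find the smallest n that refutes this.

We need the least positive integer n for which gcd(n, 11) = 1 but gcd(n, n + 15) > 1.
For n = 1, 2 the conclusion holds.
n = 3: gcd(3, 18) = 3.

n = 3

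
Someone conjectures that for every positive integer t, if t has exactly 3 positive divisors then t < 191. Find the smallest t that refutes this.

t = 289

Check each positive integer t in order until t has exactly 3 positive divisors but the claim fails.
For t = 4, 9, 25, 49, 121, 169 the conclusion holds.
t = 289: τ(289) = 3; 289 ≥ 191.
Hence t = 289 is a counterexample.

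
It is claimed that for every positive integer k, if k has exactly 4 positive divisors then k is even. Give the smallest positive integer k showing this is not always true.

A counterexample is any positive integer k such that k has exactly 4 positive divisors but k is odd; we check each in order.
For k = 6, 8, 10, 14 the conclusion holds.
k = 15: divisors of 15: 1, 3, 5, 15; 15 is odd.

k = 15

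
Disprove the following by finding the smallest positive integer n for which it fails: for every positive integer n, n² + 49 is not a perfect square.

Check each positive integer n in order until n² + 49 is a perfect square.
For n = 1, 2, 3, 4, …, 21, 22, 23 the conclusion holds.
n = 24: 24² + 49 = 625 = 25², a perfect square.
So n = 24 is the smallest counterexample.

n = 24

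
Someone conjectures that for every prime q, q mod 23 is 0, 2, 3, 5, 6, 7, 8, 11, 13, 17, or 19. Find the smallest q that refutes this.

Check each prime q in order until the claim fails.
For q = 2, 3, 5, 7, …, 23, 29, 31 the conclusion holds.
q = 37: 37 mod 23 = 14 — not in {0, 2, 3, 5, 6, 7, 8, 11, 13, 17, 19}.
Thus q = 37 disproves the claim, and no smaller q works.

q = 37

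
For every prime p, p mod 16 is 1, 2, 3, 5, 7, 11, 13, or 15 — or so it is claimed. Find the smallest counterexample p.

p = 41

A counterexample is any prime p such that the claim fails; we check each in order.
For p = 2, 3, 5, 7, …, 29, 31, 37 the conclusion holds.
p = 41: 41 mod 16 = 9 — not in {1, 2, 3, 5, 7, 11, 13, 15}.
So p = 41 is the smallest counterexample.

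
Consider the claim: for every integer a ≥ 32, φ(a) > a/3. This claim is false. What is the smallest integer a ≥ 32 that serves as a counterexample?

A counterexample is any integer a ≥ 32 such that the claim fails; we check each in order.
a = 32: φ(32) = 16 and 32/3 = 32/3, so φ(32) > 32/3.
a = 33: φ(33) = 20 and 33/3 = 11, so φ(33) > 33/3.
a = 34: φ(34) = 16 and 34/3 = 34/3, so φ(34) > 34/3.
a = 35: φ(35) = 24 and 35/3 = 35/3, so φ(35) > 35/3.
a = 36: φ(36) = 12 and 36/3 = 12, so φ(36) ≤ 36/3.

a = 36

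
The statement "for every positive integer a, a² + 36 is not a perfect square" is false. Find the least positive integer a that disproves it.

We need the least positive integer a for which a² + 36 is a perfect square.
The first 7 eligible values, up to a = 7, all satisfy the conclusion.
a = 8: 8² + 36 = 100 = 10², a perfect square.

a = 8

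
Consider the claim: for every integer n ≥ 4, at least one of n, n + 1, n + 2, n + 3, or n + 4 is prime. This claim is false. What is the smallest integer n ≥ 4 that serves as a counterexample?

Check each integer n ≥ 4 in order until n, n + 1, n + 2, n + 3, n + 4 are all composite.
The first 20 eligible values, up to n = 23, all satisfy the conclusion.
n = 24: 24 = 2 × 12; 25 = 5 × 5; 26 = 2 × 13; 27 = 3 × 9; 28 = 2 × 14 — all composite.

n = 24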